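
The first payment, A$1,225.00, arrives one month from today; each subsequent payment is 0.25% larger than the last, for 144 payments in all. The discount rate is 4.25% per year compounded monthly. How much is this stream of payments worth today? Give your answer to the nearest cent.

Periodic rate r = 0.0425/12 per month; n is counted in months.
Growing ordinary annuity: PV = PMT₁ × [1 − ((1+g)/(1+r))^n] / (r − g) = 1,225 × [1 − ((1+0.0025)/(1+r))^144] / (r − 0.0025) = A$163,350.06.

A$163,350.06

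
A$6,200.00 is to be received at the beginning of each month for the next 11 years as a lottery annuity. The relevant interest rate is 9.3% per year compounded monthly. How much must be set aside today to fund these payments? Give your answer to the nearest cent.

This is an annuity due: 132 payments of A$6,200.00 at the beginning of each month.
Periodic rate r = 0.093/12 per month; n is counted in months.
PV = PMT × [(1 − (1+r)^−n)/r] × (1+r) = 6,200 × [1 − (1+r)^−132] / r × (1+r) = A$515,213.87

A$515,213.87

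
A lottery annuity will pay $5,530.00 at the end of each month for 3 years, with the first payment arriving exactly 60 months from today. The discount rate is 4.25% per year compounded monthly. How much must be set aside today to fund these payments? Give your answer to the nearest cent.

Ordinary annuity of 36 payments, first payment at period 60.
Periodic rate r = 0.0425/12 per month; n is counted in months.
The ordinary-annuity PV formula values the stream one period before the first payment (period 59); discount that back 59 periods:
PV₀ = 5,530 × [1 − (1+r)^−36] / r × (1+r)^−59 = $151,469.89

$151,469.89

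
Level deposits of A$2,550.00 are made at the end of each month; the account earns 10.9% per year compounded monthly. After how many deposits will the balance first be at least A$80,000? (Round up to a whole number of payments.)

Periodic rate r = 0.109/12 per month; n is counted in months.
Ordinary annuity FV: 80,000 = 2,550 × [((1+r)^n − 1)/r].
(1+r)^n = 1 + 80,000 × r / 2,550, so n = ln(1 + 80,000·r/2,550) / ln(1+r) = 27.73.
Round up to a whole number of payments: n = 28.

28 payments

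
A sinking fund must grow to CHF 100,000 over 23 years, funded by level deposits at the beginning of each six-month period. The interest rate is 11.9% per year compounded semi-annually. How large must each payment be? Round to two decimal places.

Level annuity due; solve FV = PMT × [((1+r)^n − 1)/r] × (1+r) for PMT.
Periodic rate r = 0.119/2 per half-year; n is counted in half-years.
With n = 46: PMT = 100,000 / ([((1+r)^n − 1)/r] × (1+r)) = CHF 422.97

CHF 422.97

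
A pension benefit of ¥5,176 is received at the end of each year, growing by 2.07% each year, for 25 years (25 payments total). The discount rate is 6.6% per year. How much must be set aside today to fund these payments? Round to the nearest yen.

¥75,675

Periodic rate r = 0.066 per year.
Growing ordinary annuity: PV = PMT₁ × [1 − ((1+g)/(1+r))^n] / (r − g) = 5,176 × [1 − ((1+0.0207)/(1+r))^25] / (r − 0.0207) = ¥75,675.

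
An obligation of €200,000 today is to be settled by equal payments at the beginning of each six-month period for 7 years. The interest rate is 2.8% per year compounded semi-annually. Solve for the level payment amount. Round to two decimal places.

€15,612.30

Level annuity due; solve PV = PMT × [(1 − (1+r)^−n)/r] × (1+r) for PMT.
Periodic rate r = 0.028/2 per half-year; n is counted in half-years.
With n = 14: PMT = 200,000 / ([(1 − (1+r)^−n)/r] × (1+r)) = €15,612.30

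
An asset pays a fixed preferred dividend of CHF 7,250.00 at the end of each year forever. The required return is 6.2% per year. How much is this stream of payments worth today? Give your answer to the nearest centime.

CHF 116,935.48

Periodic rate r = 0.062 per year.
Level perpetuity: PV = PMT / r = 7,250 / (0.062) = CHF 116,935.48.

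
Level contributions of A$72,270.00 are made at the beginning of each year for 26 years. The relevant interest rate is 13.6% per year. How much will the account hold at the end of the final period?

A$16,016,450.58

This is an annuity due: 26 deposits of A$72,270.00 at the beginning of each year.
Periodic rate r = 0.136 per year.
FV = PMT × [((1+r)^n − 1)/r] × (1+r) = 72,270 × [(1+r)^26 − 1] / r × (1+r) = A$16,016,450.58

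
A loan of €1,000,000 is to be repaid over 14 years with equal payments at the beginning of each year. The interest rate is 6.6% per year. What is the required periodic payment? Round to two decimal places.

Level annuity due; solve PV = PMT × [(1 − (1+r)^−n)/r] × (1+r) for PMT.
Periodic rate r = 0.066 per year.
With n = 14: PMT = 1,000,000 / ([(1 − (1+r)^−n)/r] × (1+r)) = €104,706.84

€104,706.84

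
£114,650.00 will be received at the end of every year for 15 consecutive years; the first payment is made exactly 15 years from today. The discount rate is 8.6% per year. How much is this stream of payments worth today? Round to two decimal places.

Ordinary annuity of 15 payments, first payment at period 15.
Periodic rate r = 0.086 per year.
The ordinary-annuity PV formula values the stream one period before the first payment (period 14); discount that back 14 periods:
PV₀ = 114,650 × [1 − (1+r)^−15] / r × (1+r)^−14 = £298,162.64

£298,162.64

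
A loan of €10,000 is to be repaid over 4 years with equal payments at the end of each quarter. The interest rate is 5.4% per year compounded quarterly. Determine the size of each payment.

Level ordinary annuity; solve PV = PMT × [(1 − (1+r)^−n)/r] for PMT.
Periodic rate r = 0.054/4 per quarter; n is counted in quarters.
With n = 16: PMT = 10,000 / ([(1 − (1+r)^−n)/r]) = €699.12

€699.12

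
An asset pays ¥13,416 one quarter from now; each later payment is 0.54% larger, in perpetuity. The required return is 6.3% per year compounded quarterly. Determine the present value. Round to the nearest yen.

Periodic rate r = 0.063/4 per quarter.
Growing perpetuity (Gordon): PV = PMT₁ / (r − g) = 13,416 / (r − 0.0054) = ¥1,296,232.

¥1,296,232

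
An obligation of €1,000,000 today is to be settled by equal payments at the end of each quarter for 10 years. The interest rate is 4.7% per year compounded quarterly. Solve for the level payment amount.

Level ordinary annuity; solve PV = PMT × [(1 − (1+r)^−n)/r] for PMT.
Periodic rate r = 0.047/4 per quarter; n is counted in quarters.
With n = 40: PMT = 1,000,000 / ([(1 − (1+r)^−n)/r]) = €31,477.46

€31,477.46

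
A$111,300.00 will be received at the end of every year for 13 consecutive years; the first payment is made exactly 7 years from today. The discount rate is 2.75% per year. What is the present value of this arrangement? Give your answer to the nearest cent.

Ordinary annuity of 13 payments, first payment at period 7.
Periodic rate r = 0.0275 per year.
The ordinary-annuity PV formula values the stream one period before the first payment (period 6); discount that back 6 periods:
PV₀ = 111,300 × [1 − (1+r)^−13] / r × (1+r)^−6 = A$1,022,138.55

A$1,022,138.55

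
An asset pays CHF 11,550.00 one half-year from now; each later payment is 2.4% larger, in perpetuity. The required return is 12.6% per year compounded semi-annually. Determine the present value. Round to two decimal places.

CHF 296,153.85

Periodic rate r = 0.126/2 per half-year.
Growing perpetuity (Gordon): PV = PMT₁ / (r − g) = 11,550 / (r − 0.024) = CHF 296,153.85.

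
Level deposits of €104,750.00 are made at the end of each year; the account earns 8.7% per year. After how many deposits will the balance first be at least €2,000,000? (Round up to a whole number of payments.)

Periodic rate r = 0.087 per year.
Ordinary annuity FV: 2,000,000 = 104,750 × [((1+r)^n − 1)/r].
(1+r)^n = 1 + 2,000,000 × r / 104,750, so n = ln(1 + 2,000,000·r/104,750) / ln(1+r) = 11.73.
Round up to a whole number of payments: n = 12.

12 payments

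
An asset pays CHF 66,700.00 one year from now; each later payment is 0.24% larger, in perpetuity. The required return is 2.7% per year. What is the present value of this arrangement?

CHF 2,711,382.11

Periodic rate r = 0.027 per year.
Growing perpetuity (Gordon): PV = PMT₁ / (r − g) = 66,700 / (r − 0.0024) = CHF 2,711,382.11.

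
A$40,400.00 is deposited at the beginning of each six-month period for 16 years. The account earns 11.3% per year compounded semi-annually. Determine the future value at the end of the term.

This is an annuity due: 32 deposits of A$40,400.00 at the beginning of each six-month period.
Periodic rate r = 0.113/2 per half-year; n is counted in half-years.
FV = PMT × [((1+r)^n − 1)/r] × (1+r) = 40,400 × [(1+r)^32 − 1] / r × (1+r) = A$3,630,129.95

A$3,630,129.95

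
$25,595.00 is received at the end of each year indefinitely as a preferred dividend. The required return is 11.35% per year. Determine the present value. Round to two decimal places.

Periodic rate r = 0.1135 per year.
Level perpetuity: PV = PMT / r = 25,595 / (0.1135) = $225,506.61.

$225,506.61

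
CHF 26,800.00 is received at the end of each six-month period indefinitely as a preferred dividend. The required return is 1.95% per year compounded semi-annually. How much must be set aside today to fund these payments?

CHF 2,748,717.95

Periodic rate r = 0.0195/2 per half-year.
Level perpetuity: PV = PMT / r = 26,800 / (0.0195/2) = CHF 2,748,717.95.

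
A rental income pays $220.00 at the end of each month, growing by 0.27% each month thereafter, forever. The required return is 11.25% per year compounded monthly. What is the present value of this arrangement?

$32,958.80

Periodic rate r = 0.1125/12 per month.
Growing perpetuity (Gordon): PV = PMT₁ / (r − g) = 220 / (r − 0.0027) = $32,958.80.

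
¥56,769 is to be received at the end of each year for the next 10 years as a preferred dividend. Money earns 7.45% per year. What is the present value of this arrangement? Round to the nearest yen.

¥390,558

This is an ordinary annuity: 10 payments of ¥56,769 at the end of each year.
Periodic rate r = 0.0745 per year.
PV = PMT × [(1 − (1+r)^−n)/r] = 56,769 × [1 − (1+r)^−10] / r = ¥390,558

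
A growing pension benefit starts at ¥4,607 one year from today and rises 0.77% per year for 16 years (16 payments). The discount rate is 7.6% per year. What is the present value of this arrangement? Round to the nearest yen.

Periodic rate r = 0.076 per year.
Growing ordinary annuity: PV = PMT₁ × [1 − ((1+g)/(1+r))^n] / (r − g) = 4,607 × [1 − ((1+0.0077)/(1+r))^16] / (r − 0.0077) = ¥43,831.

¥43,831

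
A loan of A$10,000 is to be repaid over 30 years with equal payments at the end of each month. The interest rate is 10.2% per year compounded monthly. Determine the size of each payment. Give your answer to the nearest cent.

A$89.24

Level ordinary annuity; solve PV = PMT × [(1 − (1+r)^−n)/r] for PMT.
Periodic rate r = 0.102/12 per month; n is counted in months.
With n = 360: PMT = 10,000 / ([(1 − (1+r)^−n)/r]) = A$89.24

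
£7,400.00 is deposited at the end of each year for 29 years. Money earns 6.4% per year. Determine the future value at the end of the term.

£583,184.75

This is an ordinary annuity: 29 deposits of £7,400.00 at the end of each year.
Periodic rate r = 0.064 per year.
FV = PMT × [((1+r)^n − 1)/r] = 7,400 × [(1+r)^29 − 1] / r = £583,184.75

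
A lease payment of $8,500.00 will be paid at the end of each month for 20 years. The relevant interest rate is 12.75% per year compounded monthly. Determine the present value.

$736,688.73

This is an ordinary annuity: 240 payments of $8,500.00 at the end of each month.
Periodic rate r = 0.1275/12 per month; n is counted in months.
PV = PMT × [(1 − (1+r)^−n)/r] = 8,500 × [1 − (1+r)^−240] / r = $736,688.73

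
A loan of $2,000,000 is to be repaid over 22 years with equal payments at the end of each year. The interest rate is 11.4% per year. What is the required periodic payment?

$251,380.71

Level ordinary annuity; solve PV = PMT × [(1 − (1+r)^−n)/r] for PMT.
Periodic rate r = 0.114 per year.
With n = 22: PMT = 2,000,000 / ([(1 − (1+r)^−n)/r]) = $251,380.71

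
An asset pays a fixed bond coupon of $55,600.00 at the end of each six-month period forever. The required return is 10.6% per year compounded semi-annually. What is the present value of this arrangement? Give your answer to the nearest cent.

Periodic rate r = 0.106/2 per half-year.
Level perpetuity: PV = PMT / r = 55,600 / (0.106/2) = $1,049,056.60.

$1,049,056.60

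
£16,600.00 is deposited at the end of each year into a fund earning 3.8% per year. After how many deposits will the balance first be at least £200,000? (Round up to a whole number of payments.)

11 payments

Periodic rate r = 0.038 per year.
Ordinary annuity FV: 200,000 = 16,600 × [((1+r)^n − 1)/r].
(1+r)^n = 1 + 200,000 × r / 16,600, so n = ln(1 + 200,000·r/16,600) / ln(1+r) = 10.11.
Round up to a whole number of payments: n = 11.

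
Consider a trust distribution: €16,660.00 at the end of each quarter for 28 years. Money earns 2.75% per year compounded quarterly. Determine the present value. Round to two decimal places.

This is an ordinary annuity: 112 payments of €16,660.00 at the end of each quarter.
Periodic rate r = 0.0275/4 per quarter; n is counted in quarters.
PV = PMT × [(1 − (1+r)^−n)/r] = 16,660 × [1 − (1+r)^−112] / r = €1,298,305.62

€1,298,305.62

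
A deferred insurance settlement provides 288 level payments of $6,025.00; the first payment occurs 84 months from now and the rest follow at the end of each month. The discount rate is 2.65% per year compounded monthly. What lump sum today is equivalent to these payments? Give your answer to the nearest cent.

$1,068,270.74

Ordinary annuity of 288 payments, first payment at period 84.
Periodic rate r = 0.0265/12 per month; n is counted in months.
The ordinary-annuity PV formula values the stream one period before the first payment (period 83); discount that back 83 periods:
PV₀ = 6,025 × [1 − (1+r)^−288] / r × (1+r)^−83 = $1,068,270.74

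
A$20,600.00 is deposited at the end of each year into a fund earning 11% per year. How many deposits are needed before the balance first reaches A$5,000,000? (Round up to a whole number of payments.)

32 payments

Periodic rate r = 0.11 per year.
Ordinary annuity FV: 5,000,000 = 20,600 × [((1+r)^n − 1)/r].
(1+r)^n = 1 + 5,000,000 × r / 20,600, so n = ln(1 + 5,000,000·r/20,600) / ln(1+r) = 31.83.
Round up to a whole number of payments: n = 32.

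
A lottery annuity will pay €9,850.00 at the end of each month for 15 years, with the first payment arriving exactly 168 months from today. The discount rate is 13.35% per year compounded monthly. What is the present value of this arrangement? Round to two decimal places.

€120,500.74

Ordinary annuity of 180 payments, first payment at period 168.
Periodic rate r = 0.1335/12 per month; n is counted in months.
The ordinary-annuity PV formula values the stream one period before the first payment (period 167); discount that back 167 periods:
PV₀ = 9,850 × [1 − (1+r)^−180] / r × (1+r)^−167 = €120,500.74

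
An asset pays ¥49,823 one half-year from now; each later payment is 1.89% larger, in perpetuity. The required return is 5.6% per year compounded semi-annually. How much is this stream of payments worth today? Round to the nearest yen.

¥5,475,055

Periodic rate r = 0.056/2 per half-year.
Growing perpetuity (Gordon): PV = PMT₁ / (r − g) = 49,823 / (r − 0.0189) = ¥5,475,055.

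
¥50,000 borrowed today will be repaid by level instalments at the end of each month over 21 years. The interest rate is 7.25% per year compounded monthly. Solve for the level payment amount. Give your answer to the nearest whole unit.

Level ordinary annuity; solve PV = PMT × [(1 − (1+r)^−n)/r] for PMT.
Periodic rate r = 0.0725/12 per month; n is counted in months.
With n = 252: PMT = 50,000 / ([(1 − (1+r)^−n)/r]) = ¥387

¥387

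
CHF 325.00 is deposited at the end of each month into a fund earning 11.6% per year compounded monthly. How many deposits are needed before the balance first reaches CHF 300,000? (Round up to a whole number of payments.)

239 payments

Periodic rate r = 0.116/12 per month; n is counted in months.
Ordinary annuity FV: 300,000 = 325 × [((1+r)^n − 1)/r].
(1+r)^n = 1 + 300,000 × r / 325, so n = ln(1 + 300,000·r/325) / ln(1+r) = 238.55.
Round up to a whole number of payments: n = 239.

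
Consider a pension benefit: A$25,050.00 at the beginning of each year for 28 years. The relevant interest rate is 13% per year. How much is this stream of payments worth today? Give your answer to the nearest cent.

This is an annuity due: 28 payments of A$25,050.00 at the beginning of each year.
Periodic rate r = 0.13 per year.
PV = PMT × [(1 − (1+r)^−n)/r] × (1+r) = 25,050 × [1 − (1+r)^−28] / r × (1+r) = A$210,634.32

A$210,634.32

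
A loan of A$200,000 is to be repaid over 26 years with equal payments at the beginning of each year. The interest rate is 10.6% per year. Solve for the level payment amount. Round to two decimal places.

Level annuity due; solve PV = PMT × [(1 − (1+r)^−n)/r] × (1+r) for PMT.
Periodic rate r = 0.106 per year.
With n = 26: PMT = 200,000 / ([(1 − (1+r)^−n)/r] × (1+r)) = A$20,674.06

A$20,674.06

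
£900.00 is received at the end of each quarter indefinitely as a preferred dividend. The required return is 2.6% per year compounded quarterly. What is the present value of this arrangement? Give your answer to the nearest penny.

£138,461.54

Periodic rate r = 0.026/4 per quarter.
Level perpetuity: PV = PMT / r = 900 / (0.026/4) = £138,461.54.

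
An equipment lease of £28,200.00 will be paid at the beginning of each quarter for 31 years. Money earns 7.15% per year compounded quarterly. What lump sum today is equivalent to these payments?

This is an annuity due: 124 payments of £28,200.00 at the beginning of each quarter.
Periodic rate r = 0.0715/4 per quarter; n is counted in quarters.
PV = PMT × [(1 − (1+r)^−n)/r] × (1+r) = 28,200 × [1 − (1+r)^−124] / r × (1+r) = £1,427,343.85

£1,427,343.85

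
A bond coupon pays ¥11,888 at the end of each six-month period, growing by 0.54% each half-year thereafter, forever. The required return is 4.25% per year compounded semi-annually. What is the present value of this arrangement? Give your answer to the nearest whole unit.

¥750,032

Periodic rate r = 0.0425/2 per half-year.
Growing perpetuity (Gordon): PV = PMT₁ / (r − g) = 11,888 / (r − 0.0054) = ¥750,032.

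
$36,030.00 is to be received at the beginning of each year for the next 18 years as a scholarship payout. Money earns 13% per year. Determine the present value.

This is an annuity due: 18 payments of $36,030.00 at the beginning of each year.
Periodic rate r = 0.13 per year.
PV = PMT × [(1 − (1+r)^−n)/r] × (1+r) = 36,030 × [1 − (1+r)^−18] / r × (1+r) = $278,479.22

$278,479.22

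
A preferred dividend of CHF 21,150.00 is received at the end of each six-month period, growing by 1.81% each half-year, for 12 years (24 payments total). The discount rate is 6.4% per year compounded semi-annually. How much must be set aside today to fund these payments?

CHF 422,694.98

Periodic rate r = 0.064/2 per half-year; n is counted in half-years.
Growing ordinary annuity: PV = PMT₁ × [1 − ((1+g)/(1+r))^n] / (r − g) = 21,150 × [1 − ((1+0.0181)/(1+r))^24] / (r − 0.0181) = CHF 422,694.98.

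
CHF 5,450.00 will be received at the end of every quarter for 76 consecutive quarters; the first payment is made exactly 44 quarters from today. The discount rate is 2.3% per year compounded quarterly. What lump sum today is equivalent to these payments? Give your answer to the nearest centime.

Ordinary annuity of 76 payments, first payment at period 44.
Periodic rate r = 0.023/4 per quarter; n is counted in quarters.
The ordinary-annuity PV formula values the stream one period before the first payment (period 43); discount that back 43 periods:
PV₀ = 5,450 × [1 − (1+r)^−76] / r × (1+r)^−43 = CHF 261,638.50

CHF 261,638.50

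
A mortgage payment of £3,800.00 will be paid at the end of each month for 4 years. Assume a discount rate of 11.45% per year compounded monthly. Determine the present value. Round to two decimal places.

£145,791.61

This is an ordinary annuity: 48 payments of £3,800.00 at the end of each month.
Periodic rate r = 0.1145/12 per month; n is counted in months.
PV = PMT × [(1 − (1+r)^−n)/r] = 3,800 × [1 − (1+r)^−48] / r = £145,791.61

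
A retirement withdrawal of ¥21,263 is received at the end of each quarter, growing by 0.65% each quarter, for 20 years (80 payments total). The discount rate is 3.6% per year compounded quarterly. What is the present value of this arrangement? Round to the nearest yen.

¥1,531,013

Periodic rate r = 0.036/4 per quarter; n is counted in quarters.
Growing ordinary annuity: PV = PMT₁ × [1 − ((1+g)/(1+r))^n] / (r − g) = 21,263 × [1 − ((1+0.0065)/(1+r))^80] / (r − 0.0065) = ¥1,531,013.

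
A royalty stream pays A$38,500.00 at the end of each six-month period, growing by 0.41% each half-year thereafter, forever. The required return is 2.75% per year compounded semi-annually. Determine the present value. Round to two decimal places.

A$3,989,637.31

Periodic rate r = 0.0275/2 per half-year.
Growing perpetuity (Gordon): PV = PMT₁ / (r − g) = 38,500 / (r − 0.0041) = A$3,989,637.31.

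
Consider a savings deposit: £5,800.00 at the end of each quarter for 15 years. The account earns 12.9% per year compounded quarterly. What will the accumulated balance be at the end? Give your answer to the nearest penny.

£1,027,945.98

This is an ordinary annuity: 60 deposits of £5,800.00 at the end of each quarter.
Periodic rate r = 0.129/4 per quarter; n is counted in quarters.
FV = PMT × [((1+r)^n − 1)/r] = 5,800 × [(1+r)^60 − 1] / r = £1,027,945.98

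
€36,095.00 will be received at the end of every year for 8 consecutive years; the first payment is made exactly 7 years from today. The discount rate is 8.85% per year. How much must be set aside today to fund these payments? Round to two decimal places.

€120,782.73

Ordinary annuity of 8 payments, first payment at period 7.
Periodic rate r = 0.0885 per year.
The ordinary-annuity PV formula values the stream one period before the first payment (period 6); discount that back 6 periods:
PV₀ = 36,095 × [1 − (1+r)^−8] / r × (1+r)^−6 = €120,782.73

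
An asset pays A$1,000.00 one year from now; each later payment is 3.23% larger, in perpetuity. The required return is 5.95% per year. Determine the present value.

A$36,764.71

Periodic rate r = 0.0595 per year.
Growing perpetuity (Gordon): PV = PMT₁ / (r − g) = 1,000 / (r − 0.0323) = A$36,764.71.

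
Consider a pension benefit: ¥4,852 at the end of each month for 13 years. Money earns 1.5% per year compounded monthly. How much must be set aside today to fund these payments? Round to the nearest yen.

¥687,296

This is an ordinary annuity: 156 payments of ¥4,852 at the end of each month.
Periodic rate r = 0.015/12 per month; n is counted in months.
PV = PMT × [(1 − (1+r)^−n)/r] = 4,852 × [1 − (1+r)^−156] / r = ¥687,296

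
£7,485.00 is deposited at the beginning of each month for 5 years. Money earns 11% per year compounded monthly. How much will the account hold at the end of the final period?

This is an annuity due: 60 deposits of £7,485.00 at the beginning of each month.
Periodic rate r = 0.11/12 per month; n is counted in months.
FV = PMT × [((1+r)^n − 1)/r] × (1+r) = 7,485 × [(1+r)^60 − 1] / r × (1+r) = £600,648.76

£600,648.76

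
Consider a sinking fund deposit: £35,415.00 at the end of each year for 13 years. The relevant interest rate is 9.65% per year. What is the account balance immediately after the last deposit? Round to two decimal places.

£848,553.43

This is an ordinary annuity: 13 deposits of £35,415.00 at the end of each year.
Periodic rate r = 0.0965 per year.
FV = PMT × [((1+r)^n − 1)/r] = 35,415 × [(1+r)^13 − 1] / r = £848,553.43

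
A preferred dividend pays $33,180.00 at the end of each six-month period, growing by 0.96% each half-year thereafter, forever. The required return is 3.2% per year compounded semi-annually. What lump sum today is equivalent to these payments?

$5,184,375.00

Periodic rate r = 0.032/2 per half-year.
Growing perpetuity (Gordon): PV = PMT₁ / (r − g) = 33,180 / (r − 0.0096) = $5,184,375.00.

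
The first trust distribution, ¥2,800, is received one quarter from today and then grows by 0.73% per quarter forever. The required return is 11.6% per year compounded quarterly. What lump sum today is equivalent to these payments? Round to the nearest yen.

¥129,032

Periodic rate r = 0.116/4 per quarter.
Growing perpetuity (Gordon): PV = PMT₁ / (r − g) = 2,800 / (r − 0.0073) = ¥129,032.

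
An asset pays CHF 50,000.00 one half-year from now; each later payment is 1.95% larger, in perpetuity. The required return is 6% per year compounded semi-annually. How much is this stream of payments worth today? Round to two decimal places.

Periodic rate r = 0.06/2 per half-year.
Growing perpetuity (Gordon): PV = PMT₁ / (r − g) = 50,000 / (r − 0.0195) = CHF 4,761,904.76.

CHF 4,761,904.76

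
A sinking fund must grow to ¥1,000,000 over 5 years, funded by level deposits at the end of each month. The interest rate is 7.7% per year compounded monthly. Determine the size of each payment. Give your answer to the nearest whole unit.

Level ordinary annuity; solve FV = PMT × [((1+r)^n − 1)/r] for PMT.
Periodic rate r = 0.077/12 per month; n is counted in months.
With n = 60: PMT = 1,000,000 / ([((1+r)^n − 1)/r]) = ¥13,716

¥13,716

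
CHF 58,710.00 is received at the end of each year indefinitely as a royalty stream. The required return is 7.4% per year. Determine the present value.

Periodic rate r = 0.074 per year.
Level perpetuity: PV = PMT / r = 58,710 / (0.074) = CHF 793,378.38.

CHF 793,378.38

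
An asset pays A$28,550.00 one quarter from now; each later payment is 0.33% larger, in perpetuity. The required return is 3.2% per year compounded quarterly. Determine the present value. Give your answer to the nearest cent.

A$6,074,468.09

Periodic rate r = 0.032/4 per quarter.
Growing perpetuity (Gordon): PV = PMT₁ / (r − g) = 28,550 / (r − 0.0033) = A$6,074,468.09.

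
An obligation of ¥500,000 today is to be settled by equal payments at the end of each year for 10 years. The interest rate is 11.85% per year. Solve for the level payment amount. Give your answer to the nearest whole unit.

Level ordinary annuity; solve PV = PMT × [(1 − (1+r)^−n)/r] for PMT.
Periodic rate r = 0.1185 per year.
With n = 10: PMT = 500,000 / ([(1 − (1+r)^−n)/r]) = ¥87,949

¥87,949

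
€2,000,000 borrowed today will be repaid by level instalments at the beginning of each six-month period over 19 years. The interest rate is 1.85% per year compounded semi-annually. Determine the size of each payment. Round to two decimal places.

€62,088.61

Level annuity due; solve PV = PMT × [(1 − (1+r)^−n)/r] × (1+r) for PMT.
Periodic rate r = 0.0185/2 per half-year; n is counted in half-years.
With n = 38: PMT = 2,000,000 / ([(1 − (1+r)^−n)/r] × (1+r)) = €62,088.61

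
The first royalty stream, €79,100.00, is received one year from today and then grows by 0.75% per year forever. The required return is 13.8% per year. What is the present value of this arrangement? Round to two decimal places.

Periodic rate r = 0.138 per year.
Growing perpetuity (Gordon): PV = PMT₁ / (r − g) = 79,100 / (r − 0.0075) = €606,130.27.

€606,130.27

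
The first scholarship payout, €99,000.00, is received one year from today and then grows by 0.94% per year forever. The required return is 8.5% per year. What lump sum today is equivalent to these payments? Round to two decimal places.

Periodic rate r = 0.085 per year.
Growing perpetuity (Gordon): PV = PMT₁ / (r − g) = 99,000 / (r − 0.0094) = €1,309,523.81.

€1,309,523.81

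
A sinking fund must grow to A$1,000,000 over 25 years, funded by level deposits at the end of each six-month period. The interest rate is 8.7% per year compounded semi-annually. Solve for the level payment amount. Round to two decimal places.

Level ordinary annuity; solve FV = PMT × [((1+r)^n − 1)/r] for PMT.
Periodic rate r = 0.087/2 per half-year; n is counted in half-years.
With n = 50: PMT = 1,000,000 / ([((1+r)^n − 1)/r]) = A$5,873.11

A$5,873.11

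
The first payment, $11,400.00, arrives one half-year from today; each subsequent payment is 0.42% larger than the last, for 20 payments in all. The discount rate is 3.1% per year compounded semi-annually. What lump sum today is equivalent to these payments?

$202,297.89

Periodic rate r = 0.031/2 per half-year; n is counted in half-years.
Growing ordinary annuity: PV = PMT₁ × [1 − ((1+g)/(1+r))^n] / (r − g) = 11,400 × [1 − ((1+0.0042)/(1+r))^20] / (r − 0.0042) = $202,297.89.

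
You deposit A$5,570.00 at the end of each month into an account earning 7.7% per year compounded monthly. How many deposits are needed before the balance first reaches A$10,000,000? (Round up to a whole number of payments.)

Periodic rate r = 0.077/12 per month; n is counted in months.
Ordinary annuity FV: 10,000,000 = 5,570 × [((1+r)^n − 1)/r].
(1+r)^n = 1 + 10,000,000 × r / 5,570, so n = ln(1 + 10,000,000·r/5,570) / ln(1+r) = 395.13.
Round up to a whole number of payments: n = 396.

396 payments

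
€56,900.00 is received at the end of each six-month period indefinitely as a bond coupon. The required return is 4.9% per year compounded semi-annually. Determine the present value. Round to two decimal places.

Periodic rate r = 0.049/2 per half-year.
Level perpetuity: PV = PMT / r = 56,900 / (0.049/2) = €2,322,448.98.

€2,322,448.98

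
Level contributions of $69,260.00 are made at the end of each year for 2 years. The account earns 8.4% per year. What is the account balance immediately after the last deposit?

This is an ordinary annuity: 2 deposits of $69,260.00 at the end of each year.
Periodic rate r = 0.084 per year.
FV = PMT × [((1+r)^n − 1)/r] = 69,260 × [(1+r)^2 − 1] / r = $144,337.84

$144,337.84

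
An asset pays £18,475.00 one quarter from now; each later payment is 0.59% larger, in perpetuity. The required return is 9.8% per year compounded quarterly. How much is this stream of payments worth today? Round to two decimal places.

Periodic rate r = 0.098/4 per quarter.
Growing perpetuity (Gordon): PV = PMT₁ / (r − g) = 18,475 / (r − 0.0059) = £993,279.57.

£993,279.57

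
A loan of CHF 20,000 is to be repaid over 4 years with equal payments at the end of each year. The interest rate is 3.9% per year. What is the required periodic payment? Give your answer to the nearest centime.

Level ordinary annuity; solve PV = PMT × [(1 − (1+r)^−n)/r] for PMT.
Periodic rate r = 0.039 per year.
With n = 4: PMT = 20,000 / ([(1 − (1+r)^−n)/r]) = CHF 5,496.82

CHF 5,496.82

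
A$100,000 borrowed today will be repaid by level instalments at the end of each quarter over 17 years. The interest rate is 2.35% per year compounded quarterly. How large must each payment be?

A$1,788.10

Level ordinary annuity; solve PV = PMT × [(1 − (1+r)^−n)/r] for PMT.
Periodic rate r = 0.0235/4 per quarter; n is counted in quarters.
With n = 68: PMT = 100,000 / ([(1 − (1+r)^−n)/r]) = A$1,788.10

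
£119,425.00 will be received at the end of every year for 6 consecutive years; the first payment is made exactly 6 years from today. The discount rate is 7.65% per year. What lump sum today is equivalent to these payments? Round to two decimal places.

£385,978.40

Ordinary annuity of 6 payments, first payment at period 6.
Periodic rate r = 0.0765 per year.
The ordinary-annuity PV formula values the stream one period before the first payment (period 5); discount that back 5 periods:
PV₀ = 119,425 × [1 − (1+r)^−6] / r × (1+r)^−5 = £385,978.40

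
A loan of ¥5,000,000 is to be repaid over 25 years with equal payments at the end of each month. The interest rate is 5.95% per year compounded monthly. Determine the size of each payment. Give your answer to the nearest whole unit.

Level ordinary annuity; solve PV = PMT × [(1 − (1+r)^−n)/r] for PMT.
Periodic rate r = 0.0595/12 per month; n is counted in months.
With n = 300: PMT = 5,000,000 / ([(1 − (1+r)^−n)/r]) = ¥32,062

¥32,062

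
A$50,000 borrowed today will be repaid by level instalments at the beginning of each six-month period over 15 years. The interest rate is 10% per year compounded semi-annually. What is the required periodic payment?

A$3,097.69

Level annuity due; solve PV = PMT × [(1 − (1+r)^−n)/r] × (1+r) for PMT.
Periodic rate r = 0.1/2 per half-year; n is counted in half-years.
With n = 30: PMT = 50,000 / ([(1 − (1+r)^−n)/r] × (1+r)) = A$3,097.69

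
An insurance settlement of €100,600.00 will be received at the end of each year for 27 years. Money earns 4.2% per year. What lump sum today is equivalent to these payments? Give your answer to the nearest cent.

€1,606,522.77

This is an ordinary annuity: 27 payments of €100,600.00 at the end of each year.
Periodic rate r = 0.042 per year.
PV = PMT × [(1 − (1+r)^−n)/r] = 100,600 × [1 − (1+r)^−27] / r = €1,606,522.77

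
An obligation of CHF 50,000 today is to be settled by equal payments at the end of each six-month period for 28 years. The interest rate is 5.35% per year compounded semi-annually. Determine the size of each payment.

CHF 1,732.56

Level ordinary annuity; solve PV = PMT × [(1 − (1+r)^−n)/r] for PMT.
Periodic rate r = 0.0535/2 per half-year; n is counted in half-years.
With n = 56: PMT = 50,000 / ([(1 − (1+r)^−n)/r]) = CHF 1,732.56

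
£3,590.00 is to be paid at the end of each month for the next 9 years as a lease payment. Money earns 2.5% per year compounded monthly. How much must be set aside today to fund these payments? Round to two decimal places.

This is an ordinary annuity: 108 payments of £3,590.00 at the end of each month.
Periodic rate r = 0.025/12 per month; n is counted in months.
PV = PMT × [(1 − (1+r)^−n)/r] = 3,590 × [1 − (1+r)^−108] / r = £346,874.76

£346,874.76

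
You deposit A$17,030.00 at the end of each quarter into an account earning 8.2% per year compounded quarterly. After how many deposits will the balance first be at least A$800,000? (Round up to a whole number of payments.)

Periodic rate r = 0.082/4 per quarter; n is counted in quarters.
Ordinary annuity FV: 800,000 = 17,030 × [((1+r)^n − 1)/r].
(1+r)^n = 1 + 800,000 × r / 17,030, so n = ln(1 + 800,000·r/17,030) / ln(1+r) = 33.24.
Round up to a whole number of payments: n = 34.

34 payments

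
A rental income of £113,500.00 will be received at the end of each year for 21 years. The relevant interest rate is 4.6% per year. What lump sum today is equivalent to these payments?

This is an ordinary annuity: 21 payments of £113,500.00 at the end of each year.
Periodic rate r = 0.046 per year.
PV = PMT × [(1 − (1+r)^−n)/r] = 113,500 × [1 − (1+r)^−21] / r = £1,507,830.16

£1,507,830.16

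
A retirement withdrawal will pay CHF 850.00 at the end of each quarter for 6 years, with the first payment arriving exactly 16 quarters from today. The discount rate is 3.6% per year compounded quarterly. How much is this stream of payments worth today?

Ordinary annuity of 24 payments, first payment at period 16.
Periodic rate r = 0.036/4 per quarter; n is counted in quarters.
The ordinary-annuity PV formula values the stream one period before the first payment (period 15); discount that back 15 periods:
PV₀ = 850 × [1 − (1+r)^−24] / r × (1+r)^−15 = CHF 15,975.63

CHF 15,975.63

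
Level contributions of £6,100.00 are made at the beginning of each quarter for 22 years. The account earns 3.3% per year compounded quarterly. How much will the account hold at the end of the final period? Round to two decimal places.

This is an annuity due: 88 deposits of £6,100.00 at the beginning of each quarter.
Periodic rate r = 0.033/4 per quarter; n is counted in quarters.
FV = PMT × [((1+r)^n − 1)/r] × (1+r) = 6,100 × [(1+r)^88 − 1] / r × (1+r) = £790,708.38

£790,708.38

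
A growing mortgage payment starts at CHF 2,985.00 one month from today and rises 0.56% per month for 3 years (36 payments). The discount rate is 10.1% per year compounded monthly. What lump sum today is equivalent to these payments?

CHF 101,515.42

Periodic rate r = 0.101/12 per month; n is counted in months.
Growing ordinary annuity: PV = PMT₁ × [1 − ((1+g)/(1+r))^n] / (r − g) = 2,985 × [1 − ((1+0.0056)/(1+r))^36] / (r − 0.0056) = CHF 101,515.42.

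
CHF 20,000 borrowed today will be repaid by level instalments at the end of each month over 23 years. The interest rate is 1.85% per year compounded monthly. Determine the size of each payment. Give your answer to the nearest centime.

Level ordinary annuity; solve PV = PMT × [(1 − (1+r)^−n)/r] for PMT.
Periodic rate r = 0.0185/12 per month; n is counted in months.
With n = 276: PMT = 20,000 / ([(1 − (1+r)^−n)/r]) = CHF 89.03

CHF 89.03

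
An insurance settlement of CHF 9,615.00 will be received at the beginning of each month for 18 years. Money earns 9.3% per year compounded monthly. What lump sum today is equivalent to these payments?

This is an annuity due: 216 payments of CHF 9,615.00 at the beginning of each month.
Periodic rate r = 0.093/12 per month; n is counted in months.
PV = PMT × [(1 − (1+r)^−n)/r] × (1+r) = 9,615 × [1 − (1+r)^−216] / r × (1+r) = CHF 1,014,324.21

CHF 1,014,324.21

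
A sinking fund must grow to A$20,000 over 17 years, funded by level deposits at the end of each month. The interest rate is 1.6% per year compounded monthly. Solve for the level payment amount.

A$85.37

Level ordinary annuity; solve FV = PMT × [((1+r)^n − 1)/r] for PMT.
Periodic rate r = 0.016/12 per month; n is counted in months.
With n = 204: PMT = 20,000 / ([((1+r)^n − 1)/r]) = A$85.37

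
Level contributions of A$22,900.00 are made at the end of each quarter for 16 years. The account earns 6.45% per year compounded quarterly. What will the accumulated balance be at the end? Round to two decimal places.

A$2,533,078.75

This is an ordinary annuity: 64 deposits of A$22,900.00 at the end of each quarter.
Periodic rate r = 0.0645/4 per quarter; n is counted in quarters.
FV = PMT × [((1+r)^n − 1)/r] = 22,900 × [(1+r)^64 − 1] / r = A$2,533,078.75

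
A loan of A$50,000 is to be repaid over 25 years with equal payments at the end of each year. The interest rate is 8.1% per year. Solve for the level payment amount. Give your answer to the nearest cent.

A$4,724.01

Level ordinary annuity; solve PV = PMT × [(1 − (1+r)^−n)/r] for PMT.
Periodic rate r = 0.081 per year.
With n = 25: PMT = 50,000 / ([(1 − (1+r)^−n)/r]) = A$4,724.01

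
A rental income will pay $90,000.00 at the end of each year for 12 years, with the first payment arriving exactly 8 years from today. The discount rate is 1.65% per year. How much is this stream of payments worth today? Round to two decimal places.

$867,295.12

Ordinary annuity of 12 payments, first payment at period 8.
Periodic rate r = 0.0165 per year.
The ordinary-annuity PV formula values the stream one period before the first payment (period 7); discount that back 7 periods:
PV₀ = 90,000 × [1 − (1+r)^−12] / r × (1+r)^−7 = $867,295.12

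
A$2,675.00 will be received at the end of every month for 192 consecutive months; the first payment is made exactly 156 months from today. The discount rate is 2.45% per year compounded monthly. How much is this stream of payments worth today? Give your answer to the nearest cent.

A$309,472.85

Ordinary annuity of 192 payments, first payment at period 156.
Periodic rate r = 0.0245/12 per month; n is counted in months.
The ordinary-annuity PV formula values the stream one period before the first payment (period 155); discount that back 155 periods:
PV₀ = 2,675 × [1 − (1+r)^−192] / r × (1+r)^−155 = A$309,472.85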